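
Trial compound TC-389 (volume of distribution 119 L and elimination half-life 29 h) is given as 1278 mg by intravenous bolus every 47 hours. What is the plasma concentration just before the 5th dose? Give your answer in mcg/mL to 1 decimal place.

f = (1/2)^(τ/t½) = (1/2)^(47/29) ≈ 0.3252.
C₀ = D/Vd = 1278/119 ≈ 10.739 mcg/mL.
Before the 5th dose, 4 doses have been given. Superposition: Cmin = C₀·(f + f² + … + f^4).
≈ 10.739 × (0.3252 + 0.1058 + 0.0344 + 0.0112) ≈ 10.739 × 0.4766 ≈ 5.118 mcg/mL.

5.1 mcg/mL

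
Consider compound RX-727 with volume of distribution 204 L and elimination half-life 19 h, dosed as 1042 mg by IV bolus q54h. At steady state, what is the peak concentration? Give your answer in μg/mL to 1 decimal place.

5.9 μg/mL

k = ln2/t½ = ln2/19 ≈ 0.036481 h⁻¹; fraction remaining f = e^(−kτ) = e^(−0.036481×54) ≈ 0.1395.
At steady state, accumulation factor R = 1/(1 − e^(−kτ)) ≈ 1.1621.
Each bolus raises the concentration by D/Vd = 1042/204 ≈ 5.108 μg/mL.
Cmax,ss = C₀/(1 − f) ≈ 5.108/0.8605 ≈ 5.936 μg/mL.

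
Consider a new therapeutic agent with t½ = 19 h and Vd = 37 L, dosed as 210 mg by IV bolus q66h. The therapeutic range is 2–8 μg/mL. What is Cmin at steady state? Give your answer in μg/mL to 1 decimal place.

0.6 μg/mL

τ/t½ = 66/19 ≈ 3.4737, so fraction remaining f = (1/2)^(66/19) ≈ 0.0900.
Accumulation ratio R = 1/(1 − f) ≈ 1/0.9100 ≈ 1.0989.
Single-dose peak C₀ = D/Vd = 210/37 ≈ 5.676 μg/mL.
Cmax,ss = C₀/(1 − f) ≈ 5.676/0.9100 ≈ 6.237 μg/mL.
One interval later, Cmin,ss = Cmax,ss·e^(−kτ) ≈ 6.237 × 0.0900 ≈ 0.561 μg/mL.
Trough 0.6 μg/mL vs MEC 2 μg/mL: subtherapeutic.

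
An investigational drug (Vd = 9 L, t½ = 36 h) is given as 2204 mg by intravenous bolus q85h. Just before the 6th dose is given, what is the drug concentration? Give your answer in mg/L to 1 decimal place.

59.2 mg/L

f = (1/2)^(τ/t½) = (1/2)^(85/36) ≈ 0.1946.
C₀ = D/Vd = 2204/9 ≈ 244.889 mg/L.
Before the 6th dose, 5 doses have been given. Superposition: Cmin = C₀·(f + f² + … + f^5).
≈ 244.889 × (0.1946 + 0.0379 + 0.0074 + 0.0014 + 0.0003) ≈ 244.889 × 0.2416 ≈ 59.165 mg/L.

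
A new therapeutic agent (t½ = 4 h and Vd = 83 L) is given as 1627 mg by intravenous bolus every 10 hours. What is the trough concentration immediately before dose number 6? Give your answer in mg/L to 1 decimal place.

f = (1/2)^(τ/t½) = (1/2)^(10/4) ≈ 0.1768.
C₀ = D/Vd = 1627/83 ≈ 19.602 mg/L.
Before the 6th dose, 5 doses have been given. Superposition: Cmin = C₀·(f + f² + … + f^5).
≈ 19.602 × (0.1768 + 0.0313 + 0.0055 + 0.0010 + 0.0002) ≈ 19.602 × 0.2148 ≈ 4.211 mg/L.

4.2 mg/L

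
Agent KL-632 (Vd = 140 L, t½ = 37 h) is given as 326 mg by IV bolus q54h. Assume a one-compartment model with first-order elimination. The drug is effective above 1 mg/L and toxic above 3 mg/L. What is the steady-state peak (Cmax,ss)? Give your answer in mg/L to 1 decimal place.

3.7 mg/L

Over one 54-h interval, 54/37 ≈ 1.4595 half-lives elapse, leaving f ≈ 0.3636 of each dose.
At steady state, accumulation factor R = 1/(1 − e^(−kτ)) ≈ 1.5713.
Single-dose peak C₀ = D/Vd = 326/140 ≈ 2.329 mg/L.
Steady-state peak Cmax,ss = C₀·R ≈ 2.329 × 1.5713 ≈ 3.660 mg/L.
Peak 3.7 mg/L vs MTC 3 mg/L: exceeds toxic threshold.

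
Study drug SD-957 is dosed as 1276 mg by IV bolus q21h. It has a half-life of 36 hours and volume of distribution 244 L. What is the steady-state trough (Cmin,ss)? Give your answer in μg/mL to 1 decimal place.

10.5 μg/mL

τ/t½ = 21/36 ≈ 0.58333, so fraction remaining f = (1/2)^(21/36) ≈ 0.6674.
Each bolus raises the concentration by D/Vd = 1276/244 ≈ 5.230 μg/mL.
Steady-state trough Cmin,ss = C₀·f/(1−f) ≈ 5.230 × 0.6674/0.3326 ≈ 10.495 μg/mL.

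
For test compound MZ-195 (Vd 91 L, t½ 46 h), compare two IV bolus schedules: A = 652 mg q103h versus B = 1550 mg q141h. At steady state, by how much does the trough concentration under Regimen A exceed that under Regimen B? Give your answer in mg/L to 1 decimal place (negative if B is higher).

Regimen A: f = (1/2)^(103/46) ≈ 0.2118; Cmin,ss = (652/91)·f/(1−f) ≈ 1.925 mg/L.
Regimen B: f = (1/2)^(141/46) ≈ 0.1195; Cmin,ss = (1550/91)·f/(1−f) ≈ 2.312 mg/L.
Difference ≈ 1.925 − 2.312 ≈ -0.387 mg/L.

-0.4 mg/L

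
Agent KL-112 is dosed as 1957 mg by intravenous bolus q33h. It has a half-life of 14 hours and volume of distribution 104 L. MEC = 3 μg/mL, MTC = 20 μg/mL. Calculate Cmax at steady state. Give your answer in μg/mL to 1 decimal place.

23.4 μg/mL

k = ln2/t½ = ln2/14 ≈ 0.049511 h⁻¹; fraction remaining f = e^(−kτ) = e^(−0.049511×33) ≈ 0.1952.
Accumulation ratio R = 1/(1 − f) ≈ 1/0.8048 ≈ 1.2425.
Each bolus raises the concentration by D/Vd = 1957/104 ≈ 18.817 μg/mL.
Steady-state peak Cmax,ss = C₀·R ≈ 18.817 × 1.2425 ≈ 23.380 μg/mL.
Peak 23.4 μg/mL vs MTC 20 μg/mL: exceeds toxic threshold.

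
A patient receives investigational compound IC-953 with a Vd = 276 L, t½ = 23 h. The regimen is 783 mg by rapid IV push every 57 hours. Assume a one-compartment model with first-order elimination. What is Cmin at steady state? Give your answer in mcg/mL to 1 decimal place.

Over one 57-h interval, 57/23 ≈ 2.4783 half-lives elapse, leaving f ≈ 0.1795 of each dose.
Each bolus raises the concentration by D/Vd = 783/276 ≈ 2.837 mcg/mL.
Steady-state trough Cmin,ss = C₀·f/(1−f) ≈ 2.837 × 0.1795/0.8205 ≈ 0.621 mcg/mL.

0.6 mcg/mL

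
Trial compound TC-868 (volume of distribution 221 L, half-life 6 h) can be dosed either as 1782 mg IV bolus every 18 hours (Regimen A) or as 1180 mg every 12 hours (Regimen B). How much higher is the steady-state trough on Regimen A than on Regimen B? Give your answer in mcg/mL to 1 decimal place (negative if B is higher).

Regimen A: f = (1/2)^(18/6) ≈ 0.1250; Cmin,ss = (1782/221)·f/(1−f) ≈ 1.152 mcg/mL.
Regimen B: f = (1/2)^(12/6) ≈ 0.2500; Cmin,ss = (1180/221)·f/(1−f) ≈ 1.780 mcg/mL.
Difference ≈ 1.152 − 1.780 ≈ -0.628 mcg/mL.

-0.6 mcg/mL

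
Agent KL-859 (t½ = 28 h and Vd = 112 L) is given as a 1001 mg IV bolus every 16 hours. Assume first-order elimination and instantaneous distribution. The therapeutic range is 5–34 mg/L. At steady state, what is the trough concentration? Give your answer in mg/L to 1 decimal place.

Over one 16-h interval, 16/28 ≈ 0.57143 half-lives elapse, leaving f ≈ 0.6730 of each dose.
Each bolus raises the concentration by D/Vd = 1001/112 ≈ 8.938 mg/L.
Steady-state trough Cmin,ss = C₀·f/(1−f) ≈ 8.938 × 0.6730/0.3270 ≈ 18.395 mg/L.
Trough 18.4 mg/L vs MEC 5 mg/L: adequate.

18.4 mg/L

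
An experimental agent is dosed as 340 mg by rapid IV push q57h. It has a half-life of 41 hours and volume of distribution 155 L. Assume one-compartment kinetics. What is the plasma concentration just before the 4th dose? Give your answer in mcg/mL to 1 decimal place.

f = (1/2)^(τ/t½) = (1/2)^(57/41) ≈ 0.3815.
C₀ = D/Vd = 340/155 ≈ 2.194 mcg/mL.
Before the 4th dose, 3 doses have been given. Superposition: Cmin = C₀·(f + f² + … + f^3).
≈ 2.194 × (0.3815 + 0.1455 + 0.0555) ≈ 2.194 × 0.5825 ≈ 1.278 mcg/mL.

1.3 mcg/mL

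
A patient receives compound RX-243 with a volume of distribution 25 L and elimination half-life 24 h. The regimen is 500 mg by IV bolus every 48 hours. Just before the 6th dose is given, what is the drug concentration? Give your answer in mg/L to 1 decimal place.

6.7 mg/L

f = (1/2)^(τ/t½) = (1/2)^(48/24) ≈ 0.2500.
C₀ = D/Vd = 500/25 ≈ 20.000 mg/L.
Before the 6th dose, 5 doses have been given. Superposition: Cmin = C₀·(f + f² + … + f^5).
≈ 20.000 × (0.2500 + 0.0625 + 0.0156 + 0.0039 + 0.0010) ≈ 20.000 × 0.3330 ≈ 6.660 mg/L.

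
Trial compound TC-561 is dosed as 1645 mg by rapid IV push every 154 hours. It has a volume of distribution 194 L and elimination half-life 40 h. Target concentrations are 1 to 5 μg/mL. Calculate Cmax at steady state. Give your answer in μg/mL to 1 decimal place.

9.1 μg/mL

Over one 154-h interval, 154/40 ≈ 3.85 half-lives elapse, leaving f ≈ 0.0693 of each dose.
Accumulation ratio R = 1/(1 − f) ≈ 1/0.9307 ≈ 1.0745.
Each bolus raises the concentration by D/Vd = 1645/194 ≈ 8.479 μg/mL.
Steady-state peak Cmax,ss = C₀·R ≈ 8.479 × 1.0745 ≈ 9.111 μg/mL.
Peak 9.1 μg/mL vs MTC 5 μg/mL: exceeds toxic threshold.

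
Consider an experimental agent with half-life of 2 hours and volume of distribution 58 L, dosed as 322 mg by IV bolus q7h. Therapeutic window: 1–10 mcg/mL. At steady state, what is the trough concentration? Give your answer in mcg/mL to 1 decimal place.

0.5 mcg/mL

k = ln2/t½ = ln2/2 ≈ 0.346574 h⁻¹; fraction remaining f = e^(−kτ) = e^(−0.346574×7) ≈ 0.0884.
Single-dose peak C₀ = D/Vd = 322/58 ≈ 5.552 mcg/mL.
Steady-state trough Cmin,ss = C₀·f/(1−f) ≈ 5.552 × 0.0884/0.9116 ≈ 0.538 mcg/mL.
Trough 0.5 mcg/mL vs MEC 1 mcg/mL: subtherapeutic.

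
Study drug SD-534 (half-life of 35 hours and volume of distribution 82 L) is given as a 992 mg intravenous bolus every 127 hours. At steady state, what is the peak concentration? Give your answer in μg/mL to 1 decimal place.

13.2 μg/mL

τ/t½ = 127/35 ≈ 3.6286, so fraction remaining f = (1/2)^(127/35) ≈ 0.0809.
Accumulation ratio R = 1/(1 − f) ≈ 1/0.9191 ≈ 1.0880.
Each bolus raises the concentration by D/Vd = 992/82 ≈ 12.098 μg/mL.
Cmax,ss = C₀/(1 − f) ≈ 12.098/0.9191 ≈ 13.163 μg/mL.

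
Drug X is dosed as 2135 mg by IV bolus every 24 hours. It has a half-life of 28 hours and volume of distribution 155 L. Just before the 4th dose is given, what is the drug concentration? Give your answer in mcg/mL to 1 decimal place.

f = (1/2)^(τ/t½) = (1/2)^(24/28) ≈ 0.5520.
C₀ = D/Vd = 2135/155 ≈ 13.774 mcg/mL.
Before the 4th dose, 3 doses have been given. Superposition: Cmin = C₀·(f + f² + … + f^3).
≈ 13.774 × (0.5520 + 0.3047 + 0.1682) ≈ 13.774 × 1.0249 ≈ 14.117 mcg/mL.

14.1 mcg/mL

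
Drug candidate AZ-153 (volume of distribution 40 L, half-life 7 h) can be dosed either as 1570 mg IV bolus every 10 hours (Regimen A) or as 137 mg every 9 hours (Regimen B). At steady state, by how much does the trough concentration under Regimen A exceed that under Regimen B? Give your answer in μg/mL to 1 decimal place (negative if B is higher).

20.8 μg/mL

Regimen A: f = (1/2)^(10/7) ≈ 0.3715; Cmin,ss = (1570/40)·f/(1−f) ≈ 23.200 μg/mL.
Regimen B: f = (1/2)^(9/7) ≈ 0.4102; Cmin,ss = (137/40)·f/(1−f) ≈ 2.382 μg/mL.
Difference ≈ 23.200 − 2.382 ≈ 20.818 μg/mL.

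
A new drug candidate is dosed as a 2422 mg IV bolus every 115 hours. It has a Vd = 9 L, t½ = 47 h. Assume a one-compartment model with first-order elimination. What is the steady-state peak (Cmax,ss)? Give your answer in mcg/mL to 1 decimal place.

τ/t½ = 115/47 ≈ 2.4468, so fraction remaining f = (1/2)^(115/47) ≈ 0.1834.
At steady state, accumulation factor R = 1/(1 − e^(−kτ)) ≈ 1.2246.
Each bolus raises the concentration by D/Vd = 2422/9 ≈ 269.111 mcg/mL.
Cmax,ss = C₀/(1 − f) ≈ 269.111/0.8166 ≈ 329.551 mcg/mL.

329.6 mcg/mL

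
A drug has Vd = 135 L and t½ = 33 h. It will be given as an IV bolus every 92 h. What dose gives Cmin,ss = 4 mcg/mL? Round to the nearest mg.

3189 mg

τ/t½ = 92/33 ≈ 2.7879, so f = (1/2)^(92/33) ≈ 0.144799.
Cmin,ss = (D/Vd)·f/(1−f), so D = Cmin,ss·Vd·(1−f)/f.
D = 4 × 135 × (1−f)/f ≈ 4 × 135 × 5.90613 ≈ 3189.31 mg.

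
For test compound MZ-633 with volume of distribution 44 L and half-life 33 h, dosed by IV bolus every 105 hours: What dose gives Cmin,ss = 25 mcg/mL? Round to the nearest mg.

τ/t½ = 105/33 ≈ 3.1818, so f = (1/2)^(105/33) ≈ 0.110199.
Cmin,ss = (D/Vd)·f/(1−f), so D = Cmin,ss·Vd·(1−f)/f.
D = 25 × 44 × (1−f)/f ≈ 25 × 44 × 8.07449 ≈ 8881.94 mg.

8882 mg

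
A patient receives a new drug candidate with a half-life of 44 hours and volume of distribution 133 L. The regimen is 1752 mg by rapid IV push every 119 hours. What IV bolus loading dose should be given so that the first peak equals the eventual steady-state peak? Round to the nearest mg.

2069 mg

f = (1/2)^(119/44) ≈ 0.153409; accumulation ratio R = 1/(1−f) ≈ 1.18121.
Loading dose to hit Cmax,ss on first dose: D_load = D_maint·R ≈ 1752 × 1.18121 ≈ 2069.48 mg.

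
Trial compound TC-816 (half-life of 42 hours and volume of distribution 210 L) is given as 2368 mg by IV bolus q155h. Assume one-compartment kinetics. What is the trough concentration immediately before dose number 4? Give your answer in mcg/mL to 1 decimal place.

f = (1/2)^(τ/t½) = (1/2)^(155/42) ≈ 0.0775.
C₀ = D/Vd = 2368/210 ≈ 11.276 mcg/mL.
Before the 4th dose, 3 doses have been given. Superposition: Cmin = C₀·(f + f² + … + f^3).
≈ 11.276 × (0.0775 + 0.0060 + 0.0005) ≈ 11.276 × 0.0840 ≈ 0.947 mcg/mL.

0.9 mcg/mL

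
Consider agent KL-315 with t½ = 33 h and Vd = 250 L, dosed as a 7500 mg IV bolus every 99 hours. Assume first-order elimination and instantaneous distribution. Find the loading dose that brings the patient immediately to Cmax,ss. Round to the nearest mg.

f = (1/2)^(99/33) ≈ 0.125000; accumulation ratio R = 1/(1−f) ≈ 1.14286.
Loading dose to hit Cmax,ss on first dose: D_load = D_maint·R ≈ 7500 × 1.14286 ≈ 8571.45 mg.

8571 mg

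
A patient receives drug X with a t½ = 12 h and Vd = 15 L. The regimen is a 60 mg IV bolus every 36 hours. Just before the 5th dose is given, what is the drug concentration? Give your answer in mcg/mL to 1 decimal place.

f = (1/2)^(τ/t½) = (1/2)^(36/12) ≈ 0.1250.
C₀ = D/Vd = 60/15 ≈ 4.000 mcg/mL.
Before the 5th dose, 4 doses have been given. Superposition: Cmin = C₀·(f + f² + … + f^4).
≈ 4.000 × (0.1250 + 0.0156 + 0.0020 + 0.0002) ≈ 4.000 × 0.1428 ≈ 0.571 mcg/mL.

0.6 mcg/mL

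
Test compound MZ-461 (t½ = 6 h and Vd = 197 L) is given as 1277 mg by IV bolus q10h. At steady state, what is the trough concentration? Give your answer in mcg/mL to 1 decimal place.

3.0 mcg/mL

τ/t½ = 10/6 ≈ 1.6667, so fraction remaining f = (1/2)^(10/6) ≈ 0.3150.
Accumulation ratio R = 1/(1 − f) ≈ 1/0.6850 ≈ 1.4599.
Each bolus raises the concentration by D/Vd = 1277/197 ≈ 6.482 mcg/mL.
Steady-state peak Cmax,ss = C₀·R ≈ 6.482 × 1.4599 ≈ 9.463 mcg/mL.
Steady-state trough Cmin,ss = Cmax,ss·f ≈ 9.463 × 0.3150 ≈ 2.981 mcg/mL.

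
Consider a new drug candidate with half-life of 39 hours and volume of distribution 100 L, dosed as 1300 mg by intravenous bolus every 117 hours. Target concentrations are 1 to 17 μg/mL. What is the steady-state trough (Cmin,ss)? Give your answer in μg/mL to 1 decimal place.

1.9 μg/mL

The dosing interval is 3 half-lives, so f = 2^(−3) = 0.125.
At steady state, R = 1/(1 − 0.125) = 8/7.
Single-dose peak C₀ = D/Vd = 1300/100 = 13 μg/mL.
Steady-state peak Cmax,ss = C₀·R = 13 × 8/7 ≈ 14.857 μg/mL.
Steady-state trough Cmin,ss = Cmax,ss·f ≈ 14.857 × 0.125 ≈ 1.857 μg/mL.
Trough 1.9 μg/mL vs MEC 1 μg/mL: adequate.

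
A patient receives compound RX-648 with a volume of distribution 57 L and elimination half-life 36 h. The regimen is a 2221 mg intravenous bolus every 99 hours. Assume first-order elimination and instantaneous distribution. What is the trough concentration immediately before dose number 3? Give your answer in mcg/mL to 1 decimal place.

f = (1/2)^(τ/t½) = (1/2)^(99/36) ≈ 0.1487.
C₀ = D/Vd = 2221/57 ≈ 38.965 mcg/mL.
Before the 3rd dose, 2 doses have been given. Superposition: Cmin = C₀·(f + f²).
≈ 38.965 × (0.1487 + 0.0221) ≈ 38.965 × 0.1708 ≈ 6.655 mcg/mL.

6.7 mcg/mL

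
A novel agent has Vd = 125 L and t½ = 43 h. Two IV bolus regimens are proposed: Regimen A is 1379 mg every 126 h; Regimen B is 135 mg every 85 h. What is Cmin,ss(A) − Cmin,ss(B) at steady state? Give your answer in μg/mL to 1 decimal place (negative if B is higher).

Regimen A: f = (1/2)^(126/43) ≈ 0.1312; Cmin,ss = (1379/125)·f/(1−f) ≈ 1.666 μg/mL.
Regimen B: f = (1/2)^(85/43) ≈ 0.2541; Cmin,ss = (135/125)·f/(1−f) ≈ 0.368 μg/mL.
Difference ≈ 1.666 − 0.368 ≈ 1.298 μg/mL.

1.3 μg/mL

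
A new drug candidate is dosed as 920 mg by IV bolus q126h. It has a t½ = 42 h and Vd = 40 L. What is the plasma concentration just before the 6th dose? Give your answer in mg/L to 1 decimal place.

f = (1/2)^(τ/t½) = (1/2)^(126/42) ≈ 0.1250.
C₀ = D/Vd = 920/40 ≈ 23.000 mg/L.
Before the 6th dose, 5 doses have been given. Superposition: Cmin = C₀·(f + f² + … + f^5).
≈ 23.000 × (0.1250 + 0.0156 + 0.0020 + 0.0002 + 0.0000) ≈ 23.000 × 0.1428 ≈ 3.284 mg/L.

3.3 mg/L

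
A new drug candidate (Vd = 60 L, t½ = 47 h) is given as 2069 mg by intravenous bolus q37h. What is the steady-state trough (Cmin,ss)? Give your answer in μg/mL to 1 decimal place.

47.5 μg/mL

Over one 37-h interval, 37/47 ≈ 0.78723 half-lives elapse, leaving f ≈ 0.5795 of each dose.
Each bolus raises the concentration by D/Vd = 2069/60 ≈ 34.483 μg/mL.
Steady-state trough Cmin,ss = C₀·f/(1−f) ≈ 34.483 × 0.5795/0.4205 ≈ 47.522 μg/mL.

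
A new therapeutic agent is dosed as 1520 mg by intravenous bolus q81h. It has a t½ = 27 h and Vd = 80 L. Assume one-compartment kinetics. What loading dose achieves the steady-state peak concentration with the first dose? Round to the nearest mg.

f = (1/2)^(81/27) ≈ 0.125000; accumulation ratio R = 1/(1−f) ≈ 1.14286.
Loading dose to hit Cmax,ss on first dose: D_load = D_maint·R ≈ 1520 × 1.14286 ≈ 1737.15 mg.

1737 mg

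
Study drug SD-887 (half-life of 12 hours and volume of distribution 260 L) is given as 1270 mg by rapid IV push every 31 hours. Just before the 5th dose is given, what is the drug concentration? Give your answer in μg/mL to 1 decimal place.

f = (1/2)^(τ/t½) = (1/2)^(31/12) ≈ 0.1669.
C₀ = D/Vd = 1270/260 ≈ 4.885 μg/mL.
Before the 5th dose, 4 doses have been given. Superposition: Cmin = C₀·(f + f² + … + f^4).
≈ 4.885 × (0.1669 + 0.0279 + 0.0046 + 0.0008) ≈ 4.885 × 0.2002 ≈ 0.978 μg/mL.

1.0 μg/mL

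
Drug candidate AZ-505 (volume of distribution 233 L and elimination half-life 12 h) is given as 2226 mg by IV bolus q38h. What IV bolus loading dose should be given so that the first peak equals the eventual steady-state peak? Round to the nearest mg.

2505 mg

f = (1/2)^(38/12) ≈ 0.111362; accumulation ratio R = 1/(1−f) ≈ 1.12532.
Loading dose to hit Cmax,ss on first dose: D_load = D_maint·R ≈ 2226 × 1.12532 ≈ 2504.96 mg.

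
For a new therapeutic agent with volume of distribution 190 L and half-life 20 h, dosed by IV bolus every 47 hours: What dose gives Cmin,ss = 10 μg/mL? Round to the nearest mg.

7787 mg

τ/t½ = 47/20 ≈ 2.35, so f = (1/2)^(47/20) ≈ 0.196146.
Cmin,ss = (D/Vd)·f/(1−f), so D = Cmin,ss·Vd·(1−f)/f.
D = 10 × 190 × (1−f)/f ≈ 10 × 190 × 4.09824 ≈ 7786.66 mg.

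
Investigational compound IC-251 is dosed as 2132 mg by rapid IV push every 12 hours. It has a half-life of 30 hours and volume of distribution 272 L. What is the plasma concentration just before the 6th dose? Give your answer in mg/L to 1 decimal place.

f = (1/2)^(τ/t½) = (1/2)^(12/30) ≈ 0.7579.
C₀ = D/Vd = 2132/272 ≈ 7.838 mg/L.
Before the 6th dose, 5 doses have been given. Superposition: Cmin = C₀·(f + f² + … + f^5).
≈ 7.838 × (0.7579 + 0.5744 + 0.4353 + 0.3299 + 0.2501) ≈ 7.838 × 2.3476 ≈ 18.400 mg/L.

18.4 mg/L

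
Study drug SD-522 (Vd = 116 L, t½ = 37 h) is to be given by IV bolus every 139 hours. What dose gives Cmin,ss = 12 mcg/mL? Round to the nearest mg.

τ/t½ = 139/37 ≈ 3.7568, so f = (1/2)^(139/37) ≈ 0.073978.
Cmin,ss = (D/Vd)·f/(1−f), so D = Cmin,ss·Vd·(1−f)/f.
D = 12 × 116 × (1−f)/f ≈ 12 × 116 × 12.51753 ≈ 17424.40 mg.

17424 mg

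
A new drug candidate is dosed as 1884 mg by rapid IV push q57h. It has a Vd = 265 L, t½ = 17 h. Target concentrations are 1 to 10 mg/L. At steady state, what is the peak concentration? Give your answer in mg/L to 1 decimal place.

7.9 mg/L

τ/t½ = 57/17 ≈ 3.3529, so fraction remaining f = (1/2)^(57/17) ≈ 0.0979.
At steady state, accumulation factor R = 1/(1 − e^(−kτ)) ≈ 1.1085.
Each bolus raises the concentration by D/Vd = 1884/265 ≈ 7.109 mg/L.
Steady-state peak Cmax,ss = C₀·R ≈ 7.109 × 1.1085 ≈ 7.880 mg/L.
Peak 7.9 mg/L vs MTC 10 mg/L: below toxic threshold.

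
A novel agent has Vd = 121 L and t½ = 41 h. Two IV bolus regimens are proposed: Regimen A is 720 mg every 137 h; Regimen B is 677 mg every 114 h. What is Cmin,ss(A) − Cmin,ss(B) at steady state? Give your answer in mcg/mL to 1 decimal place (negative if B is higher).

Regimen A: f = (1/2)^(137/41) ≈ 0.0987; Cmin,ss = (720/121)·f/(1−f) ≈ 0.652 mcg/mL.
Regimen B: f = (1/2)^(114/41) ≈ 0.1455; Cmin,ss = (677/121)·f/(1−f) ≈ 0.953 mcg/mL.
Difference ≈ 0.652 − 0.953 ≈ -0.301 mcg/mL.

-0.3 mcg/mL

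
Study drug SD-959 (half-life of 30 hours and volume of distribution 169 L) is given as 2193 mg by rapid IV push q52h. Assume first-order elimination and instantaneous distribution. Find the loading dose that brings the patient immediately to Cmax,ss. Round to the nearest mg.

f = (1/2)^(52/30) ≈ 0.300756; accumulation ratio R = 1/(1−f) ≈ 1.43012.
Loading dose to hit Cmax,ss on first dose: D_load = D_maint·R ≈ 2193 × 1.43012 ≈ 3136.25 mg.

3136 mg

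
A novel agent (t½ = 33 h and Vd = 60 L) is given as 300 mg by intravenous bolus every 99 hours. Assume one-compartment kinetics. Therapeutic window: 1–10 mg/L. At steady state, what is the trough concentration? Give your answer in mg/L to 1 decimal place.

0.7 mg/L

The dosing interval is 3 half-lives, so f = 2^(−3) = 0.125.
At steady state, R = 1/(1 − 0.125) = 8/7.
Single-dose peak C₀ = D/Vd = 300/60 = 5 mg/L.
Steady-state peak Cmax,ss = C₀·R = 5 × 8/7 ≈ 5.714 mg/L.
Steady-state trough Cmin,ss = Cmax,ss·f ≈ 5.714 × 0.125 ≈ 0.714 mg/L.
Trough 0.7 mg/L vs MEC 1 mg/L: subtherapeutic.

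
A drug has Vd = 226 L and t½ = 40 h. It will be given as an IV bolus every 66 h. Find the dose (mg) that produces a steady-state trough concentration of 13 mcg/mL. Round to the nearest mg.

τ/t½ = 66/40 ≈ 1.65, so f = (1/2)^(66/40) ≈ 0.318640.
Cmin,ss = (D/Vd)·f/(1−f), so D = Cmin,ss·Vd·(1−f)/f.
D = 13 × 226 × (1−f)/f ≈ 13 × 226 × 2.13834 ≈ 6282.44 mg.

6282 mg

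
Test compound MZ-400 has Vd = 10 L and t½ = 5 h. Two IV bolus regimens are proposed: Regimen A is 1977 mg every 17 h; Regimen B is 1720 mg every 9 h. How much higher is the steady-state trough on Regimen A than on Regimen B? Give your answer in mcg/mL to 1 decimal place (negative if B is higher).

Regimen A: f = (1/2)^(17/5) ≈ 0.0947; Cmin,ss = (1977/10)·f/(1−f) ≈ 20.681 mcg/mL.
Regimen B: f = (1/2)^(9/5) ≈ 0.2872; Cmin,ss = (1720/10)·f/(1−f) ≈ 69.302 mcg/mL.
Difference ≈ 20.681 − 69.302 ≈ -48.621 mcg/mL.

-48.6 mcg/mL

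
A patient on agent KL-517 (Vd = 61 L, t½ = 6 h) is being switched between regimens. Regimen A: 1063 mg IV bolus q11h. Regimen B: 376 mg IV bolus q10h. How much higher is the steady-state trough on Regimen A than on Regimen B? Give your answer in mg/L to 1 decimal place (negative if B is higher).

4.0 mg/L

Regimen A: f = (1/2)^(11/6) ≈ 0.2806; Cmin,ss = (1063/61)·f/(1−f) ≈ 6.797 mg/L.
Regimen B: f = (1/2)^(10/6) ≈ 0.3150; Cmin,ss = (376/61)·f/(1−f) ≈ 2.835 mg/L.
Difference ≈ 6.797 − 2.835 ≈ 3.962 mg/L.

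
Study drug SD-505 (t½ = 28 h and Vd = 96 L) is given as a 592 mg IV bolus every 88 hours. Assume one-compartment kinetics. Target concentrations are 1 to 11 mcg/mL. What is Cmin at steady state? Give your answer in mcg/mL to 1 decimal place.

0.8 mcg/mL

Over one 88-h interval, 88/28 ≈ 3.1429 half-lives elapse, leaving f ≈ 0.1132 of each dose.
At steady state, accumulation factor R = 1/(1 − e^(−kτ)) ≈ 1.1276.
Each bolus raises the concentration by D/Vd = 592/96 ≈ 6.167 mcg/mL.
Cmax,ss = C₀/(1 − f) ≈ 6.167/0.8868 ≈ 6.954 mcg/mL.
One interval later, Cmin,ss = Cmax,ss·e^(−kτ) ≈ 6.954 × 0.1132 ≈ 0.787 mcg/mL.
Trough 0.8 mcg/mL vs MEC 1 mcg/mL: subtherapeutic.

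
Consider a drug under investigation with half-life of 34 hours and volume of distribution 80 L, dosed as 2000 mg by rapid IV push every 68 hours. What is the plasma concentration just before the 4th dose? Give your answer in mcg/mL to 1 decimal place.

f = (1/2)^(τ/t½) = (1/2)^(68/34) ≈ 0.2500.
C₀ = D/Vd = 2000/80 ≈ 25.000 mcg/mL.
Before the 4th dose, 3 doses have been given. Superposition: Cmin = C₀·(f + f² + … + f^3).
≈ 25.000 × (0.2500 + 0.0625 + 0.0156) ≈ 25.000 × 0.3281 ≈ 8.203 mcg/mL.

8.2 mcg/mL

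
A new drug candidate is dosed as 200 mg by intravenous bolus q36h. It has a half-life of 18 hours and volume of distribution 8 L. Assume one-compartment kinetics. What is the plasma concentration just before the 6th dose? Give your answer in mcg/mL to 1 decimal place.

8.3 mcg/mL

f = (1/2)^(τ/t½) = (1/2)^(36/18) ≈ 0.2500.
C₀ = D/Vd = 200/8 ≈ 25.000 mcg/mL.
Before the 6th dose, 5 doses have been given. Superposition: Cmin = C₀·(f + f² + … + f^5).
≈ 25.000 × (0.2500 + 0.0625 + 0.0156 + 0.0039 + 0.0010) ≈ 25.000 × 0.3330 ≈ 8.325 mcg/mL.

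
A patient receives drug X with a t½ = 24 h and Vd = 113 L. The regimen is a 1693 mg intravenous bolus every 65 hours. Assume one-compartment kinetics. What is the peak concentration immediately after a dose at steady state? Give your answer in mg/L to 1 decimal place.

k = ln2/t½ = ln2/24 ≈ 0.028881 h⁻¹; fraction remaining f = e^(−kτ) = e^(−0.028881×65) ≈ 0.1530.
Accumulation ratio R = 1/(1 − f) ≈ 1/0.8470 ≈ 1.1806.
Each bolus raises the concentration by D/Vd = 1693/113 ≈ 14.982 mg/L.
Steady-state peak Cmax,ss = C₀·R ≈ 14.982 × 1.1806 ≈ 17.688 mg/L.

17.7 mg/L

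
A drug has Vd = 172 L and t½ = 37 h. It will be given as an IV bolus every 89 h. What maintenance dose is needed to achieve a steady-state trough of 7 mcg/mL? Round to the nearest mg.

τ/t½ = 89/37 ≈ 2.4054, so f = (1/2)^(89/37) ≈ 0.188756.
Cmin,ss = (D/Vd)·f/(1−f), so D = Cmin,ss·Vd·(1−f)/f.
D = 7 × 172 × (1−f)/f ≈ 7 × 172 × 4.29784 ≈ 5174.60 mg.

5175 mg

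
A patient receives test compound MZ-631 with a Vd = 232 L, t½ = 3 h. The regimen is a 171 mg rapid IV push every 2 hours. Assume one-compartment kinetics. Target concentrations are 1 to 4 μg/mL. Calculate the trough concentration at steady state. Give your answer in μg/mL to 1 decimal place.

Over one 2-h interval, 2/3 ≈ 0.66667 half-lives elapse, leaving f ≈ 0.6300 of each dose.
Accumulation ratio R = 1/(1 − f) ≈ 1/0.3700 ≈ 2.7027.
Single-dose peak C₀ = D/Vd = 171/232 ≈ 0.737 μg/mL.
Steady-state peak Cmax,ss = C₀·R ≈ 0.737 × 2.7027 ≈ 1.992 μg/mL.
Steady-state trough Cmin,ss = Cmax,ss·f ≈ 1.992 × 0.6300 ≈ 1.255 μg/mL.
Trough 1.3 μg/mL vs MEC 1 μg/mL: adequate.

1.3 μg/mL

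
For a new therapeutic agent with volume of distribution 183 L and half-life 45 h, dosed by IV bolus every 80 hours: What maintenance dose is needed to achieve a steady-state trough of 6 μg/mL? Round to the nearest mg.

τ/t½ = 80/45 ≈ 1.7778, so f = (1/2)^(80/45) ≈ 0.291632.
Cmin,ss = (D/Vd)·f/(1−f), so D = Cmin,ss·Vd·(1−f)/f.
D = 6 × 183 × (1−f)/f ≈ 6 × 183 × 2.42898 ≈ 2667.02 mg.

2667 mg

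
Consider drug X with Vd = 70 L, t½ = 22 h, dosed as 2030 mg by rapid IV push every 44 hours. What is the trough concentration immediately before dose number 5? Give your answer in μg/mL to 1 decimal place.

9.6 μg/mL

f = (1/2)^(τ/t½) = (1/2)^(44/22) ≈ 0.2500.
C₀ = D/Vd = 2030/70 ≈ 29.000 μg/mL.
Before the 5th dose, 4 doses have been given. Superposition: Cmin = C₀·(f + f² + … + f^4).
≈ 29.000 × (0.2500 + 0.0625 + 0.0156 + 0.0039) ≈ 29.000 × 0.3320 ≈ 9.628 μg/mL.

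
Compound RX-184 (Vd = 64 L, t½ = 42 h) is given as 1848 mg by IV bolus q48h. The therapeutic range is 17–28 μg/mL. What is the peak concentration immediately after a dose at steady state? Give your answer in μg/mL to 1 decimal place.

τ/t½ = 48/42 ≈ 1.1429, so fraction remaining f = (1/2)^(48/42) ≈ 0.4529.
At steady state, accumulation factor R = 1/(1 − e^(−kτ)) ≈ 1.8278.
Single-dose peak C₀ = D/Vd = 1848/64 ≈ 28.875 μg/mL.
Steady-state peak Cmax,ss = C₀·R ≈ 28.875 × 1.8278 ≈ 52.778 μg/mL.
Peak 52.8 μg/mL vs MTC 28 μg/mL: exceeds toxic threshold.

52.8 μg/mL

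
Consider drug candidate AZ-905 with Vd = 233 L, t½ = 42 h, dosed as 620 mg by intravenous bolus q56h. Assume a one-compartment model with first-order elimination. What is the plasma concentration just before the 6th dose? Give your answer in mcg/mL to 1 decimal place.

1.7 mcg/mL

f = (1/2)^(τ/t½) = (1/2)^(56/42) ≈ 0.3969.
C₀ = D/Vd = 620/233 ≈ 2.661 mcg/mL.
Before the 6th dose, 5 doses have been given. Superposition: Cmin = C₀·(f + f² + … + f^5).
≈ 2.661 × (0.3969 + 0.1575 + 0.0625 + 0.0248 + 0.0098) ≈ 2.661 × 0.6515 ≈ 1.734 mcg/mL.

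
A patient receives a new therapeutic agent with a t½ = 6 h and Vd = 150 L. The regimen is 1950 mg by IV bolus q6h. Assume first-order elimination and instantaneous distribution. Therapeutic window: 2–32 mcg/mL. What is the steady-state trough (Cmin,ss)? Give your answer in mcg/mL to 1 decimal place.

13.0 mcg/mL

τ = 6 h = 1 half-life, so f = (1/2)^1 = 0.5.
Accumulation ratio R = 1/(1 − f) = 1/0.5 = 2/1.
Single-dose peak C₀ = D/Vd = 1950/150 = 13 mcg/mL.
Steady-state peak Cmax,ss = C₀·R = 13 × 2/1 ≈ 26.000 mcg/mL.
Steady-state trough Cmin,ss = Cmax,ss·f ≈ 26.000 × 0.5 ≈ 13.000 mcg/mL.
Trough 13.0 mcg/mL vs MEC 2 mcg/mL: adequate.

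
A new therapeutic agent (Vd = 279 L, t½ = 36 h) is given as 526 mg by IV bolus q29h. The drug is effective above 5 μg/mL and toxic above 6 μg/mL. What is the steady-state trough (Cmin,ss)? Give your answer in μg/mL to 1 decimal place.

τ/t½ = 29/36 ≈ 0.80556, so fraction remaining f = (1/2)^(29/36) ≈ 0.5721.
Single-dose peak C₀ = D/Vd = 526/279 ≈ 1.885 μg/mL.
Steady-state trough Cmin,ss = C₀·f/(1−f) ≈ 1.885 × 0.5721/0.4279 ≈ 2.520 μg/mL.
Trough 2.5 μg/mL vs MEC 5 μg/mL: subtherapeutic.

2.5 μg/mL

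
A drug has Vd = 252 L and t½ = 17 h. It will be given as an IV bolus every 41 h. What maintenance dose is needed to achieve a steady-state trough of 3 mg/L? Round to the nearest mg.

τ/t½ = 41/17 ≈ 2.4118, so f = (1/2)^(41/17) ≈ 0.187926.
Cmin,ss = (D/Vd)·f/(1−f), so D = Cmin,ss·Vd·(1−f)/f.
D = 3 × 252 × (1−f)/f ≈ 3 × 252 × 4.32124 ≈ 3266.86 mg.

3267 mg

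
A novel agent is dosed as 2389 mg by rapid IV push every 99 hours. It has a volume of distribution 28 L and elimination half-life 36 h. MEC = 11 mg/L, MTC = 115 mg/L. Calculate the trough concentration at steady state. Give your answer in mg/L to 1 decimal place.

14.9 mg/L

k = ln2/t½ = ln2/36 ≈ 0.019254 h⁻¹; fraction remaining f = e^(−kτ) = e^(−0.019254×99) ≈ 0.1487.
Accumulation ratio R = 1/(1 − f) ≈ 1/0.8513 ≈ 1.1747.
Each bolus raises the concentration by D/Vd = 2389/28 ≈ 85.321 mg/L.
Steady-state peak Cmax,ss = C₀·R ≈ 85.321 × 1.1747 ≈ 100.227 mg/L.
Steady-state trough Cmin,ss = Cmax,ss·f ≈ 100.227 × 0.1487 ≈ 14.904 mg/L.
Trough 14.9 mg/L vs MEC 11 mg/L: adequate.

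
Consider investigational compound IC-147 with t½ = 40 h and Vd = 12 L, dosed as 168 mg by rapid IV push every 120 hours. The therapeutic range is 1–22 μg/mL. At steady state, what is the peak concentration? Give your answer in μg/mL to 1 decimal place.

τ = 120 h = 3 half-lives, so f = (1/2)^3 = 0.125.
At steady state, R = 1/(1 − 0.125) = 8/7.
Single-dose peak C₀ = D/Vd = 168/12 = 14 μg/mL.
Steady-state peak Cmax,ss = C₀·R = 14 × 8/7 ≈ 16.000 μg/mL.
Peak 16.0 μg/mL vs MTC 22 μg/mL: below toxic threshold.

16.0 μg/mL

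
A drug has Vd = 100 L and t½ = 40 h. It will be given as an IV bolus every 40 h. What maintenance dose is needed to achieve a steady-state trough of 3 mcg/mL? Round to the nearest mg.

τ/t½ = 40/40 ≈ 1, so f = (1/2)^(40/40) ≈ 0.500000.
Cmin,ss = (D/Vd)·f/(1−f), so D = Cmin,ss·Vd·(1−f)/f.
D = 3 × 100 × (1−f)/f ≈ 3 × 100 × 1.00000 ≈ 300.00 mg.

300 mg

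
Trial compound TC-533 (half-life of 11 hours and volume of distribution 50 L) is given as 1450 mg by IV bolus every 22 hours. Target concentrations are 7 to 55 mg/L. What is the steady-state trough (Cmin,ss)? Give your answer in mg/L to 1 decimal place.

τ = 22 h = 2 half-lives, so f = (1/2)^2 = 0.25.
Accumulation ratio R = 1/(1 − f) = 1/0.75 = 4/3.
Single-dose peak C₀ = D/Vd = 1450/50 = 29 mg/L.
Steady-state peak Cmax,ss = C₀·R = 29 × 4/3 ≈ 38.667 mg/L.
Steady-state trough Cmin,ss = Cmax,ss·f ≈ 38.667 × 0.25 ≈ 9.667 mg/L.
Trough 9.7 mg/L vs MEC 7 mg/L: adequate.

9.7 mg/L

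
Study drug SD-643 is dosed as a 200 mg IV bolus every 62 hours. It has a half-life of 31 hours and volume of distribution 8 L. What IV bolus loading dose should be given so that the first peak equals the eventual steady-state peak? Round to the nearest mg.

f = (1/2)^(62/31) ≈ 0.250000; accumulation ratio R = 1/(1−f) ≈ 1.33333.
Loading dose to hit Cmax,ss on first dose: D_load = D_maint·R ≈ 200 × 1.33333 ≈ 266.67 mg.

267 mg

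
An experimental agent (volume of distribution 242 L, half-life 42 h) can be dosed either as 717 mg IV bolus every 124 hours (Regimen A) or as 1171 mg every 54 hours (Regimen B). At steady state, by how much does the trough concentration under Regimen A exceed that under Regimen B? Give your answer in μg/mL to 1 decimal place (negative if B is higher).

-2.9 μg/mL

Regimen A: f = (1/2)^(124/42) ≈ 0.1292; Cmin,ss = (717/242)·f/(1−f) ≈ 0.440 μg/mL.
Regimen B: f = (1/2)^(54/42) ≈ 0.4102; Cmin,ss = (1171/242)·f/(1−f) ≈ 3.365 μg/mL.
Difference ≈ 0.440 − 3.365 ≈ -2.925 μg/mL.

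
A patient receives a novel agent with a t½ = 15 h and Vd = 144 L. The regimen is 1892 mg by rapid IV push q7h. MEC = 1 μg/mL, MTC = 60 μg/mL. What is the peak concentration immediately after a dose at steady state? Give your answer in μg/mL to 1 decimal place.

τ/t½ = 7/15 ≈ 0.46667, so fraction remaining f = (1/2)^(7/15) ≈ 0.7236.
Accumulation ratio R = 1/(1 − f) ≈ 1/0.2764 ≈ 3.6179.
Single-dose peak C₀ = D/Vd = 1892/144 ≈ 13.139 μg/mL.
Cmax,ss = C₀/(1 − f) ≈ 13.139/0.2764 ≈ 47.536 μg/mL.
Peak 47.5 μg/mL vs MTC 60 μg/mL: below toxic threshold.

47.5 μg/mL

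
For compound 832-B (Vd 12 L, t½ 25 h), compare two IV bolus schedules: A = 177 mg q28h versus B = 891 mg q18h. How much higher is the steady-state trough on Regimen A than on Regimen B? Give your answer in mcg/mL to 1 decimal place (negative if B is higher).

Regimen A: f = (1/2)^(28/25) ≈ 0.4601; Cmin,ss = (177/12)·f/(1−f) ≈ 12.570 mcg/mL.
Regimen B: f = (1/2)^(18/25) ≈ 0.6071; Cmin,ss = (891/12)·f/(1−f) ≈ 114.729 mcg/mL.
Difference ≈ 12.570 − 114.729 ≈ -102.159 mcg/mL.

-102.2 mcg/mL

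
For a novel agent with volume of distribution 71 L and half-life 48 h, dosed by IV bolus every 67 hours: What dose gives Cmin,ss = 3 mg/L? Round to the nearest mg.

τ/t½ = 67/48 ≈ 1.3958, so f = (1/2)^(67/48) ≈ 0.380025.
Cmin,ss = (D/Vd)·f/(1−f), so D = Cmin,ss·Vd·(1−f)/f.
D = 3 × 71 × (1−f)/f ≈ 3 × 71 × 1.63141 ≈ 347.49 mg.

347 mg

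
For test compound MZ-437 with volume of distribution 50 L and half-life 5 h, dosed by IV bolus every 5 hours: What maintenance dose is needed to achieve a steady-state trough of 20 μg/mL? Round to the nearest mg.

τ/t½ = 5/5 ≈ 1, so f = (1/2)^(5/5) ≈ 0.500000.
Cmin,ss = (D/Vd)·f/(1−f), so D = Cmin,ss·Vd·(1−f)/f.
D = 20 × 50 × (1−f)/f ≈ 20 × 50 × 1.00000 ≈ 1000.00 mg.

1000 mg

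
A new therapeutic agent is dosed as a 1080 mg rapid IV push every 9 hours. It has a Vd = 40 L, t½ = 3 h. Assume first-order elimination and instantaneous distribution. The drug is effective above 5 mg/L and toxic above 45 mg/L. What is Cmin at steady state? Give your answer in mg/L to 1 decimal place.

3.9 mg/L

τ = 9 h = 3 half-lives, so f = (1/2)^3 = 0.125.
Accumulation ratio R = 1/(1 − f) = 1/0.875 = 8/7.
Single-dose peak C₀ = D/Vd = 1080/40 = 27 mg/L.
Steady-state peak Cmax,ss = C₀·R = 27 × 8/7 ≈ 30.857 mg/L.
Steady-state trough Cmin,ss = Cmax,ss·f ≈ 30.857 × 0.125 ≈ 3.857 mg/L.
Trough 3.9 mg/L vs MEC 5 mg/L: subtherapeutic.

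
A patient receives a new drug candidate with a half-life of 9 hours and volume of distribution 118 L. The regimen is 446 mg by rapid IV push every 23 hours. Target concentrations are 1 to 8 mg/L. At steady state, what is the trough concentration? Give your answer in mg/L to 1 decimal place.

k = ln2/t½ = ln2/9 ≈ 0.077016 h⁻¹; fraction remaining f = e^(−kτ) = e^(−0.077016×23) ≈ 0.1701.
Accumulation ratio R = 1/(1 − f) ≈ 1/0.8299 ≈ 1.2050.
Single-dose peak C₀ = D/Vd = 446/118 ≈ 3.780 mg/L.
Cmax,ss = C₀/(1 − f) ≈ 3.780/0.8299 ≈ 4.555 mg/L.
Steady-state trough Cmin,ss = Cmax,ss·f ≈ 4.555 × 0.1701 ≈ 0.775 mg/L.
Trough 0.8 mg/L vs MEC 1 mg/L: subtherapeutic.

0.8 mg/L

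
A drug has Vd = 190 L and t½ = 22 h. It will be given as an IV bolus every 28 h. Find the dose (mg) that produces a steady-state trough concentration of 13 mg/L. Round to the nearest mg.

τ/t½ = 28/22 ≈ 1.2727, so f = (1/2)^(28/22) ≈ 0.413877.
Cmin,ss = (D/Vd)·f/(1−f), so D = Cmin,ss·Vd·(1−f)/f.
D = 13 × 190 × (1−f)/f ≈ 13 × 190 × 1.41618 ≈ 3497.96 mg.

3498 mg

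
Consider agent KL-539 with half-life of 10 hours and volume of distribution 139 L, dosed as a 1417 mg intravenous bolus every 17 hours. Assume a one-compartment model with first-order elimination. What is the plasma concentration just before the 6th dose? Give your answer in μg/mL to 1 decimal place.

4.5 μg/mL

f = (1/2)^(τ/t½) = (1/2)^(17/10) ≈ 0.3078.
C₀ = D/Vd = 1417/139 ≈ 10.194 μg/mL.
Before the 6th dose, 5 doses have been given. Superposition: Cmin = C₀·(f + f² + … + f^5).
≈ 10.194 × (0.3078 + 0.0947 + 0.0292 + 0.0090 + 0.0028) ≈ 10.194 × 0.4435 ≈ 4.521 μg/mL.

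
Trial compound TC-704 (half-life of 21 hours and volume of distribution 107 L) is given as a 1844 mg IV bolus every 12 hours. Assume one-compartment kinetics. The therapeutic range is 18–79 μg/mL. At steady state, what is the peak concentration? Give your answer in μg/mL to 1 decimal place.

52.7 μg/mL

Over one 12-h interval, 12/21 ≈ 0.57143 half-lives elapse, leaving f ≈ 0.6730 of each dose.
Accumulation ratio R = 1/(1 − f) ≈ 1/0.3270 ≈ 3.0581.
Each bolus raises the concentration by D/Vd = 1844/107 ≈ 17.234 μg/mL.
Steady-state peak Cmax,ss = C₀·R ≈ 17.234 × 3.0581 ≈ 52.703 μg/mL.
Peak 52.7 μg/mL vs MTC 79 μg/mL: below toxic threshold.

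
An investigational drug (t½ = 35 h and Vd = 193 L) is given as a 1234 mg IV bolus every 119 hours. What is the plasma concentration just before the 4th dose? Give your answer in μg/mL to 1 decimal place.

f = (1/2)^(τ/t½) = (1/2)^(119/35) ≈ 0.0947.
C₀ = D/Vd = 1234/193 ≈ 6.394 μg/mL.
Before the 4th dose, 3 doses have been given. Superposition: Cmin = C₀·(f + f² + … + f^3).
≈ 6.394 × (0.0947 + 0.0090 + 0.0008) ≈ 6.394 × 0.1045 ≈ 0.668 μg/mL.

0.7 μg/mL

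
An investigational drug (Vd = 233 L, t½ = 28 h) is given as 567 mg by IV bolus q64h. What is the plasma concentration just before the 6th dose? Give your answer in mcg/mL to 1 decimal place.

0.6 mcg/mL

f = (1/2)^(τ/t½) = (1/2)^(64/28) ≈ 0.2051.
C₀ = D/Vd = 567/233 ≈ 2.433 mcg/mL.
Before the 6th dose, 5 doses have been given. Superposition: Cmin = C₀·(f + f² + … + f^5).
≈ 2.433 × (0.2051 + 0.0421 + 0.0086 + 0.0018 + 0.0004) ≈ 2.433 × 0.2580 ≈ 0.628 mcg/mL.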